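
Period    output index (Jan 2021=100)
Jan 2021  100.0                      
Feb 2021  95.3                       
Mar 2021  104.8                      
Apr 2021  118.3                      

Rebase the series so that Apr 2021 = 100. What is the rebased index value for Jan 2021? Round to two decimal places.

84.53

Rebased(Jan 2021) = 100.0 / 118.3 × 100 = 84.5309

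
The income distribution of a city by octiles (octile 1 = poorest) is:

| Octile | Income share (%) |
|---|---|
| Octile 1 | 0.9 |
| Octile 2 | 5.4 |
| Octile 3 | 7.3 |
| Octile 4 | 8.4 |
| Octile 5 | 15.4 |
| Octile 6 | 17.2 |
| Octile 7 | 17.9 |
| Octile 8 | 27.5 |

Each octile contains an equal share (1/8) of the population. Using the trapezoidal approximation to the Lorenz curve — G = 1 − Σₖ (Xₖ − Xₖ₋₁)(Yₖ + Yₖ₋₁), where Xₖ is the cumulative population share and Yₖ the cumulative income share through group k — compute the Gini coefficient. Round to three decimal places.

Cumulative income shares Yₖ: 0.0090, 0.0630, 0.1360, 0.2200, 0.3740, 0.5460, 0.7250, 1.0000
Σ (Xₖ−Xₖ₋₁)(Yₖ+Yₖ₋₁) = (1/8)(0.0090+0.0000) + (1/8)(0.0630+0.0090) + (1/8)(0.1360+0.0630) + (1/8)(0.2200+0.1360) + (1/8)(0.3740+0.2200) + (1/8)(0.5460+0.3740) + (1/8)(0.7250+0.5460) + (1/8)(1.0000+0.7250)
  = 0.0011 + 0.0090 + 0.0249 + 0.0445 + 0.0743 + 0.1150 + 0.1589 + 0.2156 = 0.6433
G = 1 − 0.6433 = 0.3567

0.357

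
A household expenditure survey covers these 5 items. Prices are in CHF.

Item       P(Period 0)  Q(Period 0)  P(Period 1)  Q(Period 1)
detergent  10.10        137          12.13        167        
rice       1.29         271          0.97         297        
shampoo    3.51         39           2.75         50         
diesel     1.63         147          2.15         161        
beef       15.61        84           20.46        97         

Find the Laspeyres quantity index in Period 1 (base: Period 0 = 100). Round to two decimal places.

Laspeyres quantity index uses base-period prices as weights.
ΣP(Period 0)·Q(Period 1) = 10.10×167 + 1.29×297 + 3.51×50 + 1.63×161 + 15.61×97 = 1686.7 + 383.13 + 175.5 + 262.43 + 1514.17 = 4021.93
ΣP(Period 0)·Q(Period 0) = 10.10×137 + 1.29×271 + 3.51×39 + 1.63×147 + 15.61×84 = 1383.7 + 349.59 + 136.89 + 239.61 + 1311.24 = 3421.03
Index = 4021.93 / 3421.03 × 100 = 117.5649

117.56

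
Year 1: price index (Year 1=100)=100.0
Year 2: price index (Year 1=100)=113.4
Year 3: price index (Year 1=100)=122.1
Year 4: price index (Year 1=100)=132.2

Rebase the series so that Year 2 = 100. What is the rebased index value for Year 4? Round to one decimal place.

116.6

Rebased(Year 4) = 132.2 / 113.4 × 100 = 116.5785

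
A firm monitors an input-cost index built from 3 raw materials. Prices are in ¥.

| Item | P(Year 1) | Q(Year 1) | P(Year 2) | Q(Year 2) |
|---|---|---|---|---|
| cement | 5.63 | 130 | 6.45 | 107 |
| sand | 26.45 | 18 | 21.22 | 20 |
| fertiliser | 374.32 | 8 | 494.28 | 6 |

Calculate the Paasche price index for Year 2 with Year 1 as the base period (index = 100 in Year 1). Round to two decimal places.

120.81

Paasche price index uses current-period quantities as weights.
ΣP(Year 2)·Q(Year 2) = 6.45×107 + 21.22×20 + 494.28×6 = 690.15 + 424.4 + 2965.68 = 4080.23
ΣP(Year 1)·Q(Year 2) = 5.63×107 + 26.45×20 + 374.32×6 = 602.41 + 529 + 2245.92 = 3377.33
Index = 4080.23 / 3377.33 × 100 = 120.8123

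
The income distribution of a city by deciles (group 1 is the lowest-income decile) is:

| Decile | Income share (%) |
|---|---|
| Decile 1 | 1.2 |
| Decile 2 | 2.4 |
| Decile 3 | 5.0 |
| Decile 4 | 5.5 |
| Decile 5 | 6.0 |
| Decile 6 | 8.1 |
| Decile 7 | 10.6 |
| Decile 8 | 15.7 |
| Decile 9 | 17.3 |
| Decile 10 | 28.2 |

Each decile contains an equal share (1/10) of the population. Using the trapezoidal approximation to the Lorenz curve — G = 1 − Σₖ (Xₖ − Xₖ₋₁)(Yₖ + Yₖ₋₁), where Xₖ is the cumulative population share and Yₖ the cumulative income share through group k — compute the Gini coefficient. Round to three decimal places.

Cumulative income shares Yₖ: 0.0120, 0.0360, 0.0860, 0.1410, 0.2010, 0.2820, 0.3880, 0.5450, 0.7180, 1.0000
Σ (Xₖ−Xₖ₋₁)(Yₖ+Yₖ₋₁) = (1/10)(0.0120+0.0000) + (1/10)(0.0360+0.0120) + (1/10)(0.0860+0.0360) + (1/10)(0.1410+0.0860) + (1/10)(0.2010+0.1410) + (1/10)(0.2820+0.2010) + (1/10)(0.3880+0.2820) + (1/10)(0.5450+0.3880) + (1/10)(0.7180+0.5450) + (1/10)(1.0000+0.7180)
  = 0.0012 + 0.0048 + 0.0122 + 0.0227 + 0.0342 + 0.0483 + 0.0670 + 0.0933 + 0.1263 + 0.1718 = 0.5818
G = 1 − 0.5818 = 0.4182

0.418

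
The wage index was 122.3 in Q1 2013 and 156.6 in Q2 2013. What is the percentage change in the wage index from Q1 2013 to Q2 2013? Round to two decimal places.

Change = (156.6 − 122.3) / 122.3 × 100
       = 34.3 / 122.3 × 100 = 28.0458%

28.05%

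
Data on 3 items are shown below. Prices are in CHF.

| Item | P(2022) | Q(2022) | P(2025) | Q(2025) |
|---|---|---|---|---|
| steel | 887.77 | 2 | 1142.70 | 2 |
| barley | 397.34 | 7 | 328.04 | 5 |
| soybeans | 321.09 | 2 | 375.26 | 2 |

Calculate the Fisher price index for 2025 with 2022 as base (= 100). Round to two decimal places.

104.35

Laspeyres component (base-period weights):
ΣP(2025)Q(2022) = 1142.70×2 + 328.04×7 + 375.26×2 = 2285.4 + 2296.28 + 750.52 = 5332.2
ΣP(2022)Q(2022) = 887.77×2 + 397.34×7 + 321.09×2 = 1775.54 + 2781.38 + 642.18 = 5199.1
L = 5332.2 / 5199.1 × 100 = 102.5601
Paasche component (current-period weights):
ΣP(2025)Q(2025) = 1142.70×2 + 328.04×5 + 375.26×2 = 2285.4 + 1640.2 + 750.52 = 4676.12
ΣP(2022)Q(2025) = 887.77×2 + 397.34×5 + 321.09×2 = 1775.54 + 1986.7 + 642.18 = 4404.42
P = 4676.12 / 4404.42 × 100 = 106.1688
Fisher = √(L × P) = √(102.5601 × 106.1688) = 104.3488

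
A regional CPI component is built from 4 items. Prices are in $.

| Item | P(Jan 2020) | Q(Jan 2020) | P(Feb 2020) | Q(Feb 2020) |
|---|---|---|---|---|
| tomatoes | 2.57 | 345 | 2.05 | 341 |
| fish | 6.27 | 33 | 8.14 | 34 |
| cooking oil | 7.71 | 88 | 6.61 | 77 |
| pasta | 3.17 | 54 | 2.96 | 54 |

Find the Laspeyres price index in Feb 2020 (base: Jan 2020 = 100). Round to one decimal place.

Laspeyres price index uses base-period quantities as weights.
ΣP(Feb 2020)·Q(Jan 2020) = 2.05×345 + 8.14×33 + 6.61×88 + 2.96×54 = 707.25 + 268.62 + 581.68 + 159.84 = 1717.39
ΣP(Jan 2020)·Q(Jan 2020) = 2.57×345 + 6.27×33 + 7.71×88 + 3.17×54 = 886.65 + 206.91 + 678.48 + 171.18 = 1943.22
Index = 1717.39 / 1943.22 × 100 = 88.3786

88.4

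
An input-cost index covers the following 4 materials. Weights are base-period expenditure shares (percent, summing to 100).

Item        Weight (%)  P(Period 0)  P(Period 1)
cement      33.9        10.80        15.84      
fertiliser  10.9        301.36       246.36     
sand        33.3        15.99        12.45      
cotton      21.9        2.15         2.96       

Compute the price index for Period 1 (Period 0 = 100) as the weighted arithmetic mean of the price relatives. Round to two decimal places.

cement: 33.9 × (15.84/10.80) = 33.9 × 1.466667 = 49.7200
fertiliser: 10.9 × (246.36/301.36) = 10.9 × 0.817494 = 8.9107
sand: 33.3 × (12.45/15.99) = 33.3 × 0.778612 = 25.9278
cotton: 21.9 × (2.96/2.15) = 21.9 × 1.376744 = 30.1507
Index = Σ wᵢ·(p₁ᵢ/p₀ᵢ) = 49.7200 + 8.9107 + 25.9278 + 30.1507 = 114.7091

114.71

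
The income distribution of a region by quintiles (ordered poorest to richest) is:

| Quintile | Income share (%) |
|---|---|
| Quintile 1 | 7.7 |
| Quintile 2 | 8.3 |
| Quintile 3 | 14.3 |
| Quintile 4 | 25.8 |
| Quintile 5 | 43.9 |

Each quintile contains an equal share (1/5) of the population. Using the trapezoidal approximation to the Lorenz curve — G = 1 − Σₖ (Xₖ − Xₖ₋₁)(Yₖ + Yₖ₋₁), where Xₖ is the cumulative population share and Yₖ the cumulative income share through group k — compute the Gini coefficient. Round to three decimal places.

Cumulative income shares Yₖ: 0.0770, 0.1600, 0.3030, 0.5610, 1.0000
Σ (Xₖ−Xₖ₋₁)(Yₖ+Yₖ₋₁) = (1/5)(0.0770+0.0000) + (1/5)(0.1600+0.0770) + (1/5)(0.3030+0.1600) + (1/5)(0.5610+0.3030) + (1/5)(1.0000+0.5610)
  = 0.0154 + 0.0474 + 0.0926 + 0.1728 + 0.3122 = 0.6404
G = 1 − 0.6404 = 0.3596

0.360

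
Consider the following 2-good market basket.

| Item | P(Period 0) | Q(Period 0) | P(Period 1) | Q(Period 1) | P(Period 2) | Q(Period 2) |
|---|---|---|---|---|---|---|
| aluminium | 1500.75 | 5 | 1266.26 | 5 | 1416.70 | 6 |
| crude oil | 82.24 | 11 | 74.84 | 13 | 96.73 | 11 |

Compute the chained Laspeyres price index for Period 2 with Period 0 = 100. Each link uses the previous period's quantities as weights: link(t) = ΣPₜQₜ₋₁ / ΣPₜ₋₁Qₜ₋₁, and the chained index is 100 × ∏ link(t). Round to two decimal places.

97.17

Link Period 0→Period 1:
ΣP(Period 1)Q(Period 0) = 1266.26×5 + 74.84×11 = 6331.3 + 823.24 = 7154.54
ΣP(Period 0)Q(Period 0) = 1500.75×5 + 82.24×11 = 7503.75 + 904.64 = 8408.39
link = 7154.54/8408.39 = 0.850881
Link Period 1→Period 2:
ΣP(Period 2)Q(Period 1) = 1416.70×5 + 96.73×13 = 7083.5 + 1257.49 = 8340.99
ΣP(Period 1)Q(Period 1) = 1266.26×5 + 74.84×13 = 6331.3 + 972.92 = 7304.22
link = 8340.99/7304.22 = 1.141941
Chained index = 100 × 0.850881 × 1.141941 = 97.1656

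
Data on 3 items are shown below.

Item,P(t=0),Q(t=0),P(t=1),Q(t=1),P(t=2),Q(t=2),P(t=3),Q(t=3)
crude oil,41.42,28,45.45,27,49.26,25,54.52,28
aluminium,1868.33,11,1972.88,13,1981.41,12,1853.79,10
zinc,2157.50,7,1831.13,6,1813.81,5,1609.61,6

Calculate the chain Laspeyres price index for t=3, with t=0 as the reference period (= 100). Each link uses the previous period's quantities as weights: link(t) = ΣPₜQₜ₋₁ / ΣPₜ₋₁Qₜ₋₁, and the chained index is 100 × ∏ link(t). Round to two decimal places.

Link t=0→t=1:
ΣP(t=1)Q(t=0) = 45.45×28 + 1972.88×11 + 1831.13×7 = 1272.6 + 21701.68 + 12817.91 = 35792.19
ΣP(t=0)Q(t=0) = 41.42×28 + 1868.33×11 + 2157.50×7 = 1159.76 + 20551.63 + 15102.5 = 36813.89
link = 35792.19/36813.89 = 0.972247
Link t=1→t=2:
ΣP(t=2)Q(t=1) = 49.26×27 + 1981.41×13 + 1813.81×6 = 1330.02 + 25758.33 + 10882.86 = 37971.21
ΣP(t=1)Q(t=1) = 45.45×27 + 1972.88×13 + 1831.13×6 = 1227.15 + 25647.44 + 10986.78 = 37861.37
link = 37971.21/37861.37 = 1.002901
Link t=2→t=3:
ΣP(t=3)Q(t=2) = 54.52×25 + 1853.79×12 + 1609.61×5 = 1363 + 22245.48 + 8048.05 = 31656.53
ΣP(t=2)Q(t=2) = 49.26×25 + 1981.41×12 + 1813.81×5 = 1231.5 + 23776.92 + 9069.05 = 34077.47
link = 31656.53/34077.47 = 0.928958
Chained index = 100 × 0.972247 × 1.002901 × 0.928958 = 90.5796

90.58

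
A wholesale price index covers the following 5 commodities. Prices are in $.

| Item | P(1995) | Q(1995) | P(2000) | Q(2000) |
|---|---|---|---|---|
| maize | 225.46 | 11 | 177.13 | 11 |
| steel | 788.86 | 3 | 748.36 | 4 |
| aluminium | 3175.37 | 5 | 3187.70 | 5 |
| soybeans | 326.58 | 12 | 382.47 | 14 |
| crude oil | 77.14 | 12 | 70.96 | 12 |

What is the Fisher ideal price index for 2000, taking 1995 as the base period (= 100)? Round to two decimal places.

100.15

Laspeyres component (base-period weights):
ΣP(2000)Q(1995) = 177.13×11 + 748.36×3 + 3187.70×5 + 382.47×12 + 70.96×12 = 1948.43 + 2245.08 + 15938.5 + 4589.64 + 851.52 = 25573.17
ΣP(1995)Q(1995) = 225.46×11 + 788.86×3 + 3175.37×5 + 326.58×12 + 77.14×12 = 2480.06 + 2366.58 + 15876.85 + 3918.96 + 925.68 = 25568.13
L = 25573.17 / 25568.13 × 100 = 100.0197
Paasche component (current-period weights):
ΣP(2000)Q(2000) = 177.13×11 + 748.36×4 + 3187.70×5 + 382.47×14 + 70.96×12 = 1948.43 + 2993.44 + 15938.5 + 5354.58 + 851.52 = 27086.47
ΣP(1995)Q(2000) = 225.46×11 + 788.86×4 + 3175.37×5 + 326.58×14 + 77.14×12 = 2480.06 + 3155.44 + 15876.85 + 4572.12 + 925.68 = 27010.15
P = 27086.47 / 27010.15 × 100 = 100.2826
Fisher = √(L × P) = √(100.0197 × 100.2826) = 100.1511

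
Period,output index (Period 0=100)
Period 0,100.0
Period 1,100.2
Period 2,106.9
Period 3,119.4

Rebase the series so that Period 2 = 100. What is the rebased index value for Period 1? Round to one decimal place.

Rebased(Period 1) = 100.2 / 106.9 × 100 = 93.7325

93.7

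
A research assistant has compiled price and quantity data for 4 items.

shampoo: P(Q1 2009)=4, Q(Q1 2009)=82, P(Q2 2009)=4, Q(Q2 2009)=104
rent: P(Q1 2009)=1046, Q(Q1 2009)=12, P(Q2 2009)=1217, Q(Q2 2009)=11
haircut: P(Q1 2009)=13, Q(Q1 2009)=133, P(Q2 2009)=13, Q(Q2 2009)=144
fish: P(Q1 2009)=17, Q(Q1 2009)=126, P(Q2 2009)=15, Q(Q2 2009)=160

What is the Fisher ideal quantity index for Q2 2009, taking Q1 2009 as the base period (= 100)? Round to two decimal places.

Laspeyres component (base-period weights):
ΣP(Q1 2009)Q(Q2 2009) = 4×104 + 1046×11 + 13×144 + 17×160 = 416 + 11506 + 1872 + 2720 = 16514
ΣP(Q1 2009)Q(Q1 2009) = 4×82 + 1046×12 + 13×133 + 17×126 = 328 + 12552 + 1729 + 2142 = 16751
L = 16514 / 16751 × 100 = 98.5852
Paasche component (current-period weights):
ΣP(Q2 2009)Q(Q2 2009) = 4×104 + 1217×11 + 13×144 + 15×160 = 416 + 13387 + 1872 + 2400 = 18075
ΣP(Q2 2009)Q(Q1 2009) = 4×82 + 1217×12 + 13×133 + 15×126 = 328 + 14604 + 1729 + 1890 = 18551
P = 18075 / 18551 × 100 = 97.4341
Fisher = √(L × P) = √(98.5852 × 97.4341) = 98.0079

98.01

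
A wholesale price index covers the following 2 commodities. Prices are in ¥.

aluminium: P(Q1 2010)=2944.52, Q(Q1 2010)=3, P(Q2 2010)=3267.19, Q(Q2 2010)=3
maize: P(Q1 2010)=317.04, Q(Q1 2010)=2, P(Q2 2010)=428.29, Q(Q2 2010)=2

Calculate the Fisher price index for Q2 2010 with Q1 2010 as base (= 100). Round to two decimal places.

112.57

Laspeyres component (base-period weights):
ΣP(Q2 2010)Q(Q1 2010) = 3267.19×3 + 428.29×2 = 9801.57 + 856.58 = 10658.15
ΣP(Q1 2010)Q(Q1 2010) = 2944.52×3 + 317.04×2 = 8833.56 + 634.08 = 9467.64
L = 10658.15 / 9467.64 × 100 = 112.5745
Paasche component (current-period weights):
ΣP(Q2 2010)Q(Q2 2010) = 3267.19×3 + 428.29×2 = 9801.57 + 856.58 = 10658.15
ΣP(Q1 2010)Q(Q2 2010) = 2944.52×3 + 317.04×2 = 8833.56 + 634.08 = 9467.64
P = 10658.15 / 9467.64 × 100 = 112.5745
Fisher = √(L × P) = √(112.5745 × 112.5745) = 112.5745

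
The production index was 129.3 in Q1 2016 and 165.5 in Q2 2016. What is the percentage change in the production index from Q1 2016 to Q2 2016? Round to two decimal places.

28.00%

Change = (165.5 − 129.3) / 129.3 × 100
       = 36.2 / 129.3 × 100 = 27.9969%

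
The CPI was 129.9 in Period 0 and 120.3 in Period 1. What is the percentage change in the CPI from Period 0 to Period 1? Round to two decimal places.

-7.39%

Change = (120.3 − 129.9) / 129.9 × 100
       = -9.6 / 129.9 × 100 = -7.3903%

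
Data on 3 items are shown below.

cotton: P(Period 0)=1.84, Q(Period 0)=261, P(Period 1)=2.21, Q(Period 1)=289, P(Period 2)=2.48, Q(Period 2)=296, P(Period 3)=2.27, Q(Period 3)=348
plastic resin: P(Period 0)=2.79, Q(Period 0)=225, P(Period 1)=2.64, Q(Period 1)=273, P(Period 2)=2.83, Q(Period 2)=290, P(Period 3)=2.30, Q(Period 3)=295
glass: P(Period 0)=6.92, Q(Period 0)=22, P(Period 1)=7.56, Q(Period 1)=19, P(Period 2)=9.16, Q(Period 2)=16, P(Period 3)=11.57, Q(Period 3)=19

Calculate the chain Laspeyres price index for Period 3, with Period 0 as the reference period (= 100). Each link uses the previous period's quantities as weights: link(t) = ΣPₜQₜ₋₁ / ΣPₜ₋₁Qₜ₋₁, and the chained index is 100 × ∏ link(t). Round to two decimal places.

105.18

Link Period 0→Period 1:
ΣP(Period 1)Q(Period 0) = 2.21×261 + 2.64×225 + 7.56×22 = 576.81 + 594 + 166.32 = 1337.13
ΣP(Period 0)Q(Period 0) = 1.84×261 + 2.79×225 + 6.92×22 = 480.24 + 627.75 + 152.24 = 1260.23
link = 1337.13/1260.23 = 1.061021
Link Period 1→Period 2:
ΣP(Period 2)Q(Period 1) = 2.48×289 + 2.83×273 + 9.16×19 = 716.72 + 772.59 + 174.04 = 1663.35
ΣP(Period 1)Q(Period 1) = 2.21×289 + 2.64×273 + 7.56×19 = 638.69 + 720.72 + 143.64 = 1503.05
link = 1663.35/1503.05 = 1.106650
Link Period 2→Period 3:
ΣP(Period 3)Q(Period 2) = 2.27×296 + 2.30×290 + 11.57×16 = 671.92 + 667 + 185.12 = 1524.04
ΣP(Period 2)Q(Period 2) = 2.48×296 + 2.83×290 + 9.16×16 = 734.08 + 820.7 + 146.56 = 1701.34
link = 1524.04/1701.34 = 0.895788
Chained index = 100 × 1.061021 × 1.106650 × 0.895788 = 105.1815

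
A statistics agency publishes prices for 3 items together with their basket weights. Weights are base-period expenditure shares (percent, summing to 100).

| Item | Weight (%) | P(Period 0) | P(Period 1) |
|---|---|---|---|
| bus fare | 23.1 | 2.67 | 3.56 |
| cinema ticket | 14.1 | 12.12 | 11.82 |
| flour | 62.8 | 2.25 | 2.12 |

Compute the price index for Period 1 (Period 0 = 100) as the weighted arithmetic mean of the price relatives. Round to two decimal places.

103.72

bus fare: 23.1 × (3.56/2.67) = 23.1 × 1.333333 = 30.8000
cinema ticket: 14.1 × (11.82/12.12) = 14.1 × 0.975248 = 13.7510
flour: 62.8 × (2.12/2.25) = 62.8 × 0.942222 = 59.1716
Index = Σ wᵢ·(p₁ᵢ/p₀ᵢ) = 30.8000 + 13.7510 + 59.1716 = 103.7225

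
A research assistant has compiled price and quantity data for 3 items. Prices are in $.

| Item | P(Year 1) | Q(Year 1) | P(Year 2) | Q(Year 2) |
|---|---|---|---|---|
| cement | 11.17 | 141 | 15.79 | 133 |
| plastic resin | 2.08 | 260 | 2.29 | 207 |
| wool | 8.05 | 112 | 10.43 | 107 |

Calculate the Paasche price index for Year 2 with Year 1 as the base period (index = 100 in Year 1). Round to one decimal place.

Paasche price index uses current-period quantities as weights.
ΣP(Year 2)·Q(Year 2) = 15.79×133 + 2.29×207 + 10.43×107 = 2100.07 + 474.03 + 1116.01 = 3690.11
ΣP(Year 1)·Q(Year 2) = 11.17×133 + 2.08×207 + 8.05×107 = 1485.61 + 430.56 + 861.35 = 2777.52
Index = 3690.11 / 2777.52 × 100 = 132.8563

132.9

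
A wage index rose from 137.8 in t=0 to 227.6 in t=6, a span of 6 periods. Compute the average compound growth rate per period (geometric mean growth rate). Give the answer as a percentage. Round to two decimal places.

Growth factor = (227.6/137.8)^(1/6) = (1.651669)^(1/6) = 1.087228
Growth rate = 1.087228 − 1 = 0.087228 = 8.7228%

8.72%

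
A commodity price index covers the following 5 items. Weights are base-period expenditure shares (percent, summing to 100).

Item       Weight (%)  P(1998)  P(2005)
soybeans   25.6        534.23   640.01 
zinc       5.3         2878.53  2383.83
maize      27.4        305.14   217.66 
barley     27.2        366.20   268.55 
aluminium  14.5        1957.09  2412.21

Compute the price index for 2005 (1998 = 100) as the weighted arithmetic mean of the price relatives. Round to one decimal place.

soybeans: 25.6 × (640.01/534.23) = 25.6 × 1.198005 = 30.6689
zinc: 5.3 × (2383.83/2878.53) = 5.3 × 0.828141 = 4.3891
maize: 27.4 × (217.66/305.14) = 27.4 × 0.713312 = 19.5447
barley: 27.2 × (268.55/366.20) = 27.2 × 0.733342 = 19.9469
aluminium: 14.5 × (2412.21/1957.09) = 14.5 × 1.232549 = 17.8720
Index = Σ wᵢ·(p₁ᵢ/p₀ᵢ) = 30.6689 + 4.3891 + 19.5447 + 19.9469 + 17.8720 = 92.4217

92.4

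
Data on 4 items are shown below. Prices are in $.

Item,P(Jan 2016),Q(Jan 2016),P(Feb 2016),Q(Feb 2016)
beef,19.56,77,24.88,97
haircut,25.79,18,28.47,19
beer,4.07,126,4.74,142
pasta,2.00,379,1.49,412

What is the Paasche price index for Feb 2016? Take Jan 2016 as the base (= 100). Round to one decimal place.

111.9

Paasche price index uses current-period quantities as weights.
ΣP(Feb 2016)·Q(Feb 2016) = 24.88×97 + 28.47×19 + 4.74×142 + 1.49×412 = 2413.36 + 540.93 + 673.08 + 613.88 = 4241.25
ΣP(Jan 2016)·Q(Feb 2016) = 19.56×97 + 25.79×19 + 4.07×142 + 2.00×412 = 1897.32 + 490.01 + 577.94 + 824 = 3789.27
Index = 4241.25 / 3789.27 × 100 = 111.9279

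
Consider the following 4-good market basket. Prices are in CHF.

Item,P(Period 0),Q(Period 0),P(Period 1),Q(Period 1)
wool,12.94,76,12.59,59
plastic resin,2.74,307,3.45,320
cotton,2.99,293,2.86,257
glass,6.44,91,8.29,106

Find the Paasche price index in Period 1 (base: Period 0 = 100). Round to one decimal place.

Paasche price index uses current-period quantities as weights.
ΣP(Period 1)·Q(Period 1) = 12.59×59 + 3.45×320 + 2.86×257 + 8.29×106 = 742.81 + 1104 + 735.02 + 878.74 = 3460.57
ΣP(Period 0)·Q(Period 1) = 12.94×59 + 2.74×320 + 2.99×257 + 6.44×106 = 763.46 + 876.8 + 768.43 + 682.64 = 3091.33
Index = 3460.57 / 3091.33 × 100 = 111.9444

111.9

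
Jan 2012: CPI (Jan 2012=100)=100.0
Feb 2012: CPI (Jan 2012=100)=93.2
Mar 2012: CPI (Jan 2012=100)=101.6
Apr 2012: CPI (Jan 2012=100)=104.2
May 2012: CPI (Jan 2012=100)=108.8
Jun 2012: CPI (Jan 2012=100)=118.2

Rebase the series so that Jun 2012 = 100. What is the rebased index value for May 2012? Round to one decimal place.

92.0

Rebased(May 2012) = 108.8 / 118.2 × 100 = 92.0474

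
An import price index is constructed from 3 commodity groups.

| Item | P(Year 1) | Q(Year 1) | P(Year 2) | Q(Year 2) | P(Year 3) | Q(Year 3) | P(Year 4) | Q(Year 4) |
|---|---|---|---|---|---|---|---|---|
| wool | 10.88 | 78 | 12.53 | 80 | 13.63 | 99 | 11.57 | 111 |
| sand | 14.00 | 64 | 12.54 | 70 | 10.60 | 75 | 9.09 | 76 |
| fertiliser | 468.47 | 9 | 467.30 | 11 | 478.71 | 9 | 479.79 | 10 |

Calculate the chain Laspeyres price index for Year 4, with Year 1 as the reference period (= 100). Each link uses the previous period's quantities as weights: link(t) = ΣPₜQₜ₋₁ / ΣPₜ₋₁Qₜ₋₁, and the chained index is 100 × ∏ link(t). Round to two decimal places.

96.69

Link Year 1→Year 2:
ΣP(Year 2)Q(Year 1) = 12.53×78 + 12.54×64 + 467.30×9 = 977.34 + 802.56 + 4205.7 = 5985.6
ΣP(Year 1)Q(Year 1) = 10.88×78 + 14.00×64 + 468.47×9 = 848.64 + 896 + 4216.23 = 5960.87
link = 5985.6/5960.87 = 1.004149
Link Year 2→Year 3:
ΣP(Year 3)Q(Year 2) = 13.63×80 + 10.60×70 + 478.71×11 = 1090.4 + 742 + 5265.81 = 7098.21
ΣP(Year 2)Q(Year 2) = 12.53×80 + 12.54×70 + 467.30×11 = 1002.4 + 877.8 + 5140.3 = 7020.5
link = 7098.21/7020.5 = 1.011069
Link Year 3→Year 4:
ΣP(Year 4)Q(Year 3) = 11.57×99 + 9.09×75 + 479.79×9 = 1145.43 + 681.75 + 4318.11 = 6145.29
ΣP(Year 3)Q(Year 3) = 13.63×99 + 10.60×75 + 478.71×9 = 1349.37 + 795 + 4308.39 = 6452.76
link = 6145.29/6452.76 = 0.952351
Chained index = 100 × 1.004149 × 1.011069 × 0.952351 = 96.6887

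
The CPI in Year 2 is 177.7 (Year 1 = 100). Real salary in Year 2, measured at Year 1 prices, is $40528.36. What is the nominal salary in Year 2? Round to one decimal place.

Nominal = Real × (Index/100) = 40528.36 × (177.7/100)
        = 40528.36 × 1.777 = 72018.8957

72018.9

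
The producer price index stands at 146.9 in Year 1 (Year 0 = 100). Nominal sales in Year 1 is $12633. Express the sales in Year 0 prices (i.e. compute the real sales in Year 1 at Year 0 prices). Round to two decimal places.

Real = Nominal ÷ (Index/100) = 12633 ÷ (146.9/100)
     = 12633 ÷ 1.469 = 8599.7277

8599.73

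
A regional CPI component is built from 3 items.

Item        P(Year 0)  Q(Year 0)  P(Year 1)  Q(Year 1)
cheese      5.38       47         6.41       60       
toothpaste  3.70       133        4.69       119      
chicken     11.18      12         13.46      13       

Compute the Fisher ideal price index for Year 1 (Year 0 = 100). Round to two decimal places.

123.31

Laspeyres component (base-period weights):
ΣP(Year 1)Q(Year 0) = 6.41×47 + 4.69×133 + 13.46×12 = 301.27 + 623.77 + 161.52 = 1086.56
ΣP(Year 0)Q(Year 0) = 5.38×47 + 3.70×133 + 11.18×12 = 252.86 + 492.1 + 134.16 = 879.12
L = 1086.56 / 879.12 × 100 = 123.5963
Paasche component (current-period weights):
ΣP(Year 1)Q(Year 1) = 6.41×60 + 4.69×119 + 13.46×13 = 384.6 + 558.11 + 174.98 = 1117.69
ΣP(Year 0)Q(Year 1) = 5.38×60 + 3.70×119 + 11.18×13 = 322.8 + 440.3 + 145.34 = 908.44
P = 1117.69 / 908.44 × 100 = 123.0340
Fisher = √(L × P) = √(123.5963 × 123.0340) = 123.3148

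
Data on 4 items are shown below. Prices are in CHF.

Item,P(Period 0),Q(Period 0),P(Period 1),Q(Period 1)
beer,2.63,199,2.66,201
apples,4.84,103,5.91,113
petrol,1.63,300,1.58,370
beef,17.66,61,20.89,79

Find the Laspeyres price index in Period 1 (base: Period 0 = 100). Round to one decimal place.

Laspeyres price index uses base-period quantities as weights.
ΣP(Period 1)·Q(Period 0) = 2.66×199 + 5.91×103 + 1.58×300 + 20.89×61 = 529.34 + 608.73 + 474 + 1274.29 = 2886.36
ΣP(Period 0)·Q(Period 0) = 2.63×199 + 4.84×103 + 1.63×300 + 17.66×61 = 523.37 + 498.52 + 489 + 1077.26 = 2588.15
Index = 2886.36 / 2588.15 × 100 = 111.5221

111.5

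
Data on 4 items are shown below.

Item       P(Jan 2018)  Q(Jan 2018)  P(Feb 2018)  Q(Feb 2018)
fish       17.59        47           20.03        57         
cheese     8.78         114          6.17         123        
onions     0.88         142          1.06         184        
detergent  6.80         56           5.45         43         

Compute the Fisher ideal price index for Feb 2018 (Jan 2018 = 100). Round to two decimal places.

90.93

Laspeyres component (base-period weights):
ΣP(Feb 2018)Q(Jan 2018) = 20.03×47 + 6.17×114 + 1.06×142 + 5.45×56 = 941.41 + 703.38 + 150.52 + 305.2 = 2100.51
ΣP(Jan 2018)Q(Jan 2018) = 17.59×47 + 8.78×114 + 0.88×142 + 6.80×56 = 826.73 + 1000.92 + 124.96 + 380.8 = 2333.41
L = 2100.51 / 2333.41 × 100 = 90.0189
Paasche component (current-period weights):
ΣP(Feb 2018)Q(Feb 2018) = 20.03×57 + 6.17×123 + 1.06×184 + 5.45×43 = 1141.71 + 758.91 + 195.04 + 234.35 = 2330.01
ΣP(Jan 2018)Q(Feb 2018) = 17.59×57 + 8.78×123 + 0.88×184 + 6.80×43 = 1002.63 + 1079.94 + 161.92 + 292.4 = 2536.89
P = 2330.01 / 2536.89 × 100 = 91.8451
Fisher = √(L × P) = √(90.0189 × 91.8451) = 90.9274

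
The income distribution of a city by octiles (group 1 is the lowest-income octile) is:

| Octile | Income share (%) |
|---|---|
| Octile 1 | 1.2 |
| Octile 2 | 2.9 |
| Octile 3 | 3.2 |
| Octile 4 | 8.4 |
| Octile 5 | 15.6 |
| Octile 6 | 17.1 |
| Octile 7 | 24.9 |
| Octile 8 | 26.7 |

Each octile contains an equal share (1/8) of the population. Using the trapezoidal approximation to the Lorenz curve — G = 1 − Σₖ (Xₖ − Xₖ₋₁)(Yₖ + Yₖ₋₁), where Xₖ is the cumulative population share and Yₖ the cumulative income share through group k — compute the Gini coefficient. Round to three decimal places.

Cumulative income shares Yₖ: 0.0120, 0.0410, 0.0730, 0.1570, 0.3130, 0.4840, 0.7330, 1.0000
Σ (Xₖ−Xₖ₋₁)(Yₖ+Yₖ₋₁) = (1/8)(0.0120+0.0000) + (1/8)(0.0410+0.0120) + (1/8)(0.0730+0.0410) + (1/8)(0.1570+0.0730) + (1/8)(0.3130+0.1570) + (1/8)(0.4840+0.3130) + (1/8)(0.7330+0.4840) + (1/8)(1.0000+0.7330)
  = 0.0015 + 0.0066 + 0.0142 + 0.0287 + 0.0587 + 0.0996 + 0.1521 + 0.2166 = 0.5783
G = 1 − 0.5783 = 0.4217

0.422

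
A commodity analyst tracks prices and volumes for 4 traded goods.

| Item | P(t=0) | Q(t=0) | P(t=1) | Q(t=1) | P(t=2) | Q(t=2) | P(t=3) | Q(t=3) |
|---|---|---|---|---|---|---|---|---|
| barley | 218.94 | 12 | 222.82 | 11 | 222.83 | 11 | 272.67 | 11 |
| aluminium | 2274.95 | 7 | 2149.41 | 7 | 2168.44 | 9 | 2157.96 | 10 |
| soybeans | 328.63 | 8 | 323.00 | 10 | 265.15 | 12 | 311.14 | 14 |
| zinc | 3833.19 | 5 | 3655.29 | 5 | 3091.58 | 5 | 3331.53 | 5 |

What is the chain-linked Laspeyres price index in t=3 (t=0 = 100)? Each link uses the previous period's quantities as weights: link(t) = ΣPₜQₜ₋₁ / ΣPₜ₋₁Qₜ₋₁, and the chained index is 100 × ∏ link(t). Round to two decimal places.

92.38

Link t=0→t=1:
ΣP(t=1)Q(t=0) = 222.82×12 + 2149.41×7 + 323.00×8 + 3655.29×5 = 2673.84 + 15045.87 + 2584 + 18276.45 = 38580.16
ΣP(t=0)Q(t=0) = 218.94×12 + 2274.95×7 + 328.63×8 + 3833.19×5 = 2627.28 + 15924.65 + 2629.04 + 19165.95 = 40346.92
link = 38580.16/40346.92 = 0.956211
Link t=1→t=2:
ΣP(t=2)Q(t=1) = 222.83×11 + 2168.44×7 + 265.15×10 + 3091.58×5 = 2451.13 + 15179.08 + 2651.5 + 15457.9 = 35739.61
ΣP(t=1)Q(t=1) = 222.82×11 + 2149.41×7 + 323.00×10 + 3655.29×5 = 2451.02 + 15045.87 + 3230 + 18276.45 = 39003.34
link = 35739.61/39003.34 = 0.916322
Link t=2→t=3:
ΣP(t=3)Q(t=2) = 272.67×11 + 2157.96×9 + 311.14×12 + 3331.53×5 = 2999.37 + 19421.64 + 3733.68 + 16657.65 = 42812.34
ΣP(t=2)Q(t=2) = 222.83×11 + 2168.44×9 + 265.15×12 + 3091.58×5 = 2451.13 + 19515.96 + 3181.8 + 15457.9 = 40606.79
link = 42812.34/40606.79 = 1.054315
Chained index = 100 × 0.956211 × 0.916322 × 1.054315 = 92.3787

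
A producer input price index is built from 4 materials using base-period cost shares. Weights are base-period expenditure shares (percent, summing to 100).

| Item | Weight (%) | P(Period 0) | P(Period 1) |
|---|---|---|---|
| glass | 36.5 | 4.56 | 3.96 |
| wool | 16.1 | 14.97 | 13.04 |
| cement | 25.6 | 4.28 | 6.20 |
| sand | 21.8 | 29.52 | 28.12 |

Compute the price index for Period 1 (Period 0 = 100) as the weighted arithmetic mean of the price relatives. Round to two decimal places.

103.57

glass: 36.5 × (3.96/4.56) = 36.5 × 0.868421 = 31.6974
wool: 16.1 × (13.04/14.97) = 16.1 × 0.871075 = 14.0243
cement: 25.6 × (6.20/4.28) = 25.6 × 1.448598 = 37.0841
sand: 21.8 × (28.12/29.52) = 21.8 × 0.952575 = 20.7661
Index = Σ wᵢ·(p₁ᵢ/p₀ᵢ) = 31.6974 + 14.0243 + 37.0841 + 20.7661 = 103.5719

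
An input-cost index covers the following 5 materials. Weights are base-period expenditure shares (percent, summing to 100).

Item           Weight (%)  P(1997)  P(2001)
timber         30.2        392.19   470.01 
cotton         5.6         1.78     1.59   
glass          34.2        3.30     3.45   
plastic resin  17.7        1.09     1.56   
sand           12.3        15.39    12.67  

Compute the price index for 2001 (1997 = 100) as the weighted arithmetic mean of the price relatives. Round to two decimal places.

112.41

timber: 30.2 × (470.01/392.19) = 30.2 × 1.198424 = 36.1924
cotton: 5.6 × (1.59/1.78) = 5.6 × 0.893258 = 5.0022
glass: 34.2 × (3.45/3.30) = 34.2 × 1.045455 = 35.7545
plastic resin: 17.7 × (1.56/1.09) = 17.7 × 1.431193 = 25.3321
sand: 12.3 × (12.67/15.39) = 12.3 × 0.823262 = 10.1261
Index = Σ wᵢ·(p₁ᵢ/p₀ᵢ) = 36.1924 + 5.0022 + 35.7545 + 25.3321 + 10.1261 = 112.4074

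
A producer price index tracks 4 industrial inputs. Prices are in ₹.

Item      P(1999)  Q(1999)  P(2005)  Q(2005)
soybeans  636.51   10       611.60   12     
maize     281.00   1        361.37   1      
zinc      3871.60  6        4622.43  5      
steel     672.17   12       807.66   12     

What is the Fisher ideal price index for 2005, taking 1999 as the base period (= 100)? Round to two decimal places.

Laspeyres component (base-period weights):
ΣP(2005)Q(1999) = 611.60×10 + 361.37×1 + 4622.43×6 + 807.66×12 = 6116 + 361.37 + 27734.58 + 9691.92 = 43903.87
ΣP(1999)Q(1999) = 636.51×10 + 281.00×1 + 3871.60×6 + 672.17×12 = 6365.1 + 281 + 23229.6 + 8066.04 = 37941.74
L = 43903.87 / 37941.74 × 100 = 115.7139
Paasche component (current-period weights):
ΣP(2005)Q(2005) = 611.60×12 + 361.37×1 + 4622.43×5 + 807.66×12 = 7339.2 + 361.37 + 23112.15 + 9691.92 = 40504.64
ΣP(1999)Q(2005) = 636.51×12 + 281.00×1 + 3871.60×5 + 672.17×12 = 7638.12 + 281 + 19358 + 8066.04 = 35343.16
P = 40504.64 / 35343.16 × 100 = 114.6039
Fisher = √(L × P) = √(115.7139 × 114.6039) = 115.1576

115.16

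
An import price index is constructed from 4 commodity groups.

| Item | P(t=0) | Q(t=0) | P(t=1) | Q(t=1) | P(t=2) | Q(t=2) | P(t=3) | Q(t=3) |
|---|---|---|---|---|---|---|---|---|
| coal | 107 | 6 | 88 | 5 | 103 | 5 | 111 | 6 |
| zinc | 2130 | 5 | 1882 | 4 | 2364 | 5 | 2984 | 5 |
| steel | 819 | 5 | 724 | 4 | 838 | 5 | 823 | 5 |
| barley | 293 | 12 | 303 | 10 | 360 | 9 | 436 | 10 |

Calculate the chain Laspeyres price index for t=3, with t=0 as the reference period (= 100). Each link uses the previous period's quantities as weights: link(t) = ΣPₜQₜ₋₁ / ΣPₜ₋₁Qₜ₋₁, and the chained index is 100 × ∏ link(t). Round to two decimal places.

Link t=0→t=1:
ΣP(t=1)Q(t=0) = 88×6 + 1882×5 + 724×5 + 303×12 = 528 + 9410 + 3620 + 3636 = 17194
ΣP(t=0)Q(t=0) = 107×6 + 2130×5 + 819×5 + 293×12 = 642 + 10650 + 4095 + 3516 = 18903
link = 17194/18903 = 0.909591
Link t=1→t=2:
ΣP(t=2)Q(t=1) = 103×5 + 2364×4 + 838×4 + 360×10 = 515 + 9456 + 3352 + 3600 = 16923
ΣP(t=1)Q(t=1) = 88×5 + 1882×4 + 724×4 + 303×10 = 440 + 7528 + 2896 + 3030 = 13894
link = 16923/13894 = 1.218008
Link t=2→t=3:
ΣP(t=3)Q(t=2) = 111×5 + 2984×5 + 823×5 + 436×9 = 555 + 14920 + 4115 + 3924 = 23514
ΣP(t=2)Q(t=2) = 103×5 + 2364×5 + 838×5 + 360×9 = 515 + 11820 + 4190 + 3240 = 19765
link = 23514/19765 = 1.189679
Chained index = 100 × 0.909591 × 1.218008 × 1.189679 = 131.8032

131.80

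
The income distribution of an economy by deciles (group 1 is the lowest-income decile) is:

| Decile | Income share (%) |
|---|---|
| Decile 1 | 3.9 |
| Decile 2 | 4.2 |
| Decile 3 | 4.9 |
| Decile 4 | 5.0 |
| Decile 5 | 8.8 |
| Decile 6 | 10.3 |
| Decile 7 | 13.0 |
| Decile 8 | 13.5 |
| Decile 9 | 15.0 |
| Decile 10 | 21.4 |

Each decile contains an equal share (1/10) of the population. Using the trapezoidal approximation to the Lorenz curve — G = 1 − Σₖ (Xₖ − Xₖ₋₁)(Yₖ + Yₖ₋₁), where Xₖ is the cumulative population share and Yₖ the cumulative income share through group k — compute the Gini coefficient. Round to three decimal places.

Cumulative income shares Yₖ: 0.0390, 0.0810, 0.1300, 0.1800, 0.2680, 0.3710, 0.5010, 0.6360, 0.7860, 1.0000
Σ (Xₖ−Xₖ₋₁)(Yₖ+Yₖ₋₁) = (1/10)(0.0390+0.0000) + (1/10)(0.0810+0.0390) + (1/10)(0.1300+0.0810) + (1/10)(0.1800+0.1300) + (1/10)(0.2680+0.1800) + (1/10)(0.3710+0.2680) + (1/10)(0.5010+0.3710) + (1/10)(0.6360+0.5010) + (1/10)(0.7860+0.6360) + (1/10)(1.0000+0.7860)
  = 0.0039 + 0.0120 + 0.0211 + 0.0310 + 0.0448 + 0.0639 + 0.0872 + 0.1137 + 0.1422 + 0.1786 = 0.6984
G = 1 − 0.6984 = 0.3016

0.302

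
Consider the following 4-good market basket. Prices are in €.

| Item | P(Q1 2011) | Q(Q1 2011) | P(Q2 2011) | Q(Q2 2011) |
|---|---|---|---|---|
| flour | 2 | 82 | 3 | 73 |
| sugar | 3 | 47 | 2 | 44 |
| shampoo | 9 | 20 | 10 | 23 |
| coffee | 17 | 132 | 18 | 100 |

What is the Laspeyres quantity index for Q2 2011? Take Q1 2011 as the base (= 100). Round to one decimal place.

Laspeyres quantity index uses base-period prices as weights.
ΣP(Q1 2011)·Q(Q2 2011) = 2×73 + 3×44 + 9×23 + 17×100 = 146 + 132 + 207 + 1700 = 2185
ΣP(Q1 2011)·Q(Q1 2011) = 2×82 + 3×47 + 9×20 + 17×132 = 164 + 141 + 180 + 2244 = 2729
Index = 2185 / 2729 × 100 = 80.0660

80.1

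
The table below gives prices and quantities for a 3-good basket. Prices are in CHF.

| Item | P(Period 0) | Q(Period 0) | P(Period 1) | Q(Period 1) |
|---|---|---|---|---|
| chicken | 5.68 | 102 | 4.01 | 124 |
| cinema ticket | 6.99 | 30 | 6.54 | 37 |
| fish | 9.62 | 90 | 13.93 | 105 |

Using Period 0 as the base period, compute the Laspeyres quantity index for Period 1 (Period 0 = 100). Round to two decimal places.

Laspeyres quantity index uses base-period prices as weights.
ΣP(Period 0)·Q(Period 1) = 5.68×124 + 6.99×37 + 9.62×105 = 704.32 + 258.63 + 1010.1 = 1973.05
ΣP(Period 0)·Q(Period 0) = 5.68×102 + 6.99×30 + 9.62×90 = 579.36 + 209.7 + 865.8 = 1654.86
Index = 1973.05 / 1654.86 × 100 = 119.2276

119.23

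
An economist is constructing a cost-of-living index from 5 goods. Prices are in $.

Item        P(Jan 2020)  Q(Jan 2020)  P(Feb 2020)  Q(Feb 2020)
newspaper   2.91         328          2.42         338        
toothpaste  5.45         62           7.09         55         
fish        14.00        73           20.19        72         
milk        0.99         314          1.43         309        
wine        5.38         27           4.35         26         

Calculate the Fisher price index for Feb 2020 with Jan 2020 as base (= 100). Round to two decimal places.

Laspeyres component (base-period weights):
ΣP(Feb 2020)Q(Jan 2020) = 2.42×328 + 7.09×62 + 20.19×73 + 1.43×314 + 4.35×27 = 793.76 + 439.58 + 1473.87 + 449.02 + 117.45 = 3273.68
ΣP(Jan 2020)Q(Jan 2020) = 2.91×328 + 5.45×62 + 14.00×73 + 0.99×314 + 5.38×27 = 954.48 + 337.9 + 1022 + 310.86 + 145.26 = 2770.5
L = 3273.68 / 2770.5 × 100 = 118.1621
Paasche component (current-period weights):
ΣP(Feb 2020)Q(Feb 2020) = 2.42×338 + 7.09×55 + 20.19×72 + 1.43×309 + 4.35×26 = 817.96 + 389.95 + 1453.68 + 441.87 + 113.1 = 3216.56
ΣP(Jan 2020)Q(Feb 2020) = 2.91×338 + 5.45×55 + 14.00×72 + 0.99×309 + 5.38×26 = 983.58 + 299.75 + 1008 + 305.91 + 139.88 = 2737.12
P = 3216.56 / 2737.12 × 100 = 117.5162
Fisher = √(L × P) = √(118.1621 × 117.5162) = 117.8387

117.84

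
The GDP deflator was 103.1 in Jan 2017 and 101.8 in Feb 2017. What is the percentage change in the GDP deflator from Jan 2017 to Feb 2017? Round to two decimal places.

Change = (101.8 − 103.1) / 103.1 × 100
       = -1.3 / 103.1 × 100 = -1.2609%

-1.26%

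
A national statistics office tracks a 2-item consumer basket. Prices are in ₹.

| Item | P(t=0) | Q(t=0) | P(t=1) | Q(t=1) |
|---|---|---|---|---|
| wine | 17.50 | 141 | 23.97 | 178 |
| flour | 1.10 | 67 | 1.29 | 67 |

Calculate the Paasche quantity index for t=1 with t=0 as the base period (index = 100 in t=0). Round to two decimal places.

Paasche quantity index uses current-period prices as weights.
ΣP(t=1)·Q(t=1) = 23.97×178 + 1.29×67 = 4266.66 + 86.43 = 4353.09
ΣP(t=1)·Q(t=0) = 23.97×141 + 1.29×67 = 3379.77 + 86.43 = 3466.2
Index = 4353.09 / 3466.2 × 100 = 125.5868

125.59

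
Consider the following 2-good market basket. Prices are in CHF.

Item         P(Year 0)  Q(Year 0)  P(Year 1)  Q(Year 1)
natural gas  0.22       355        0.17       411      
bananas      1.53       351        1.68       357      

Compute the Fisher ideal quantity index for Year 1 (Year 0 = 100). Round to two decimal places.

Laspeyres component (base-period weights):
ΣP(Year 0)Q(Year 1) = 0.22×411 + 1.53×357 = 90.42 + 546.21 = 636.63
ΣP(Year 0)Q(Year 0) = 0.22×355 + 1.53×351 = 78.1 + 537.03 = 615.13
L = 636.63 / 615.13 × 100 = 103.4952
Paasche component (current-period weights):
ΣP(Year 1)Q(Year 1) = 0.17×411 + 1.68×357 = 69.87 + 599.76 = 669.63
ΣP(Year 1)Q(Year 0) = 0.17×355 + 1.68×351 = 60.35 + 589.68 = 650.03
P = 669.63 / 650.03 × 100 = 103.0152
Fisher = √(L × P) = √(103.4952 × 103.0152) = 103.2549

103.25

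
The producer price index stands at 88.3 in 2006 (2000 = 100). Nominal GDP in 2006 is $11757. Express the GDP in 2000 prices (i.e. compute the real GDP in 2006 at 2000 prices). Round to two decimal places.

13314.84

Real = Nominal ÷ (Index/100) = 11757 ÷ (88.3/100)
     = 11757 ÷ 0.883 = 13314.8358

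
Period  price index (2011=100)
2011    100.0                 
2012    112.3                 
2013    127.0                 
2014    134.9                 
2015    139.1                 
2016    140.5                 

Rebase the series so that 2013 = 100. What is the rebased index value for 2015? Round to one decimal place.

109.5

Rebased(2015) = 139.1 / 127.0 × 100 = 109.5276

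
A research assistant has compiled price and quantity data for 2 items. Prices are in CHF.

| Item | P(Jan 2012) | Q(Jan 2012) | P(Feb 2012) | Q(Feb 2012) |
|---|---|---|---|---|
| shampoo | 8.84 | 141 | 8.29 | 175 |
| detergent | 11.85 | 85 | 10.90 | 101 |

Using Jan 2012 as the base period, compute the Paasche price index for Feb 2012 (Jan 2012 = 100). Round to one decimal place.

93.0

Paasche price index uses current-period quantities as weights.
ΣP(Feb 2012)·Q(Feb 2012) = 8.29×175 + 10.90×101 = 1450.75 + 1100.9 = 2551.65
ΣP(Jan 2012)·Q(Feb 2012) = 8.84×175 + 11.85×101 = 1547 + 1196.85 = 2743.85
Index = 2551.65 / 2743.85 × 100 = 92.9952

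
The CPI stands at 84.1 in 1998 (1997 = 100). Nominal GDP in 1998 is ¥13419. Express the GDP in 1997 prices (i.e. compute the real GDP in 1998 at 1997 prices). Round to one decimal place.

15956.0

Real = Nominal ÷ (Index/100) = 13419 ÷ (84.1/100)
     = 13419 ÷ 0.841 = 15956.0048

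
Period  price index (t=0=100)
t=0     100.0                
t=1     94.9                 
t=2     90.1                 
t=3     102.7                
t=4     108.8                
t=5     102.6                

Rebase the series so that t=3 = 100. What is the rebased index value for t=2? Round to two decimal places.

87.73

Rebased(t=2) = 90.1 / 102.7 × 100 = 87.7313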